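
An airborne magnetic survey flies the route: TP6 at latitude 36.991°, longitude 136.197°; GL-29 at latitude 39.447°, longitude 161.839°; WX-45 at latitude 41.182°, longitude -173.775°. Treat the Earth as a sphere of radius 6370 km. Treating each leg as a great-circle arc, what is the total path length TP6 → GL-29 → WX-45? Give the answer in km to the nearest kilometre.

4318 km

TP6→GL-29: c = 0.353007 rad, d = 2248.66 km
GL-29→WX-45: c = 0.324874 rad, d = 2069.45 km
Total = 2248.66 + 2069.45 = 4318.10 km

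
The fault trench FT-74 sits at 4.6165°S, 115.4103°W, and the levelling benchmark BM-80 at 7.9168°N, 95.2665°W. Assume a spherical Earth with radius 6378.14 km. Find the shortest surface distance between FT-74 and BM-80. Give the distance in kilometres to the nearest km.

2636 km

Δφ = 12.5333°,  Δλ = 20.1438°
a = sin²(Δφ/2) + cos φ₁ cos φ₂ sin²(Δλ/2) = 0.042110
c = 2·arcsin(√a) = 0.413349 rad = 23.6831°
d = R·c = 6378.14 × 0.413349 = 2636.4 km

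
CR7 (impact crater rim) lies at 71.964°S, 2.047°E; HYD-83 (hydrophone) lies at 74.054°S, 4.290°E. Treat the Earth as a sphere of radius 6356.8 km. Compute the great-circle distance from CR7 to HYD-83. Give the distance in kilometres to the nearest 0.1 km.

Δφ = -2.0900°,  Δλ = 2.2430°
a = sin²(Δφ/2) + cos φ₁ cos φ₂ sin²(Δλ/2) = 0.000365
c = 2·arcsin(√a) = 0.038223 rad = 2.1900°
d = R·c = 6356.8 × 0.038223 = 243.0 km

243.0 km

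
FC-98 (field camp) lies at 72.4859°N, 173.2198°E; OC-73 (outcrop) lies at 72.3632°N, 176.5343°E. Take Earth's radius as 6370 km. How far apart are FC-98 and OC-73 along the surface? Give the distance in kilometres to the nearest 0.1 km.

112.1 km

Δφ = -0.1227°,  Δλ = 3.3145°
a = sin²(Δφ/2) + cos φ₁ cos φ₂ sin²(Δλ/2) = 0.000077
c = 2·arcsin(√a) = 0.017597 rad = 1.0082°
d = R·c = 6370 × 0.017597 = 112.1 km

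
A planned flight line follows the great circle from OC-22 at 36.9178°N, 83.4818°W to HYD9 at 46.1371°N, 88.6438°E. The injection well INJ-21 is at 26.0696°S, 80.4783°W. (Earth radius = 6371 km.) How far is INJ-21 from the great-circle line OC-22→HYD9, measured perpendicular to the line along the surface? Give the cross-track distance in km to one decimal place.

δ₁₃ = central angle OC-22→INJ-21 = 1.100445 rad  (haversine)
θ₁₃ = bearing OC-22→INJ-21 = 176.973°,  θ₁₂ = bearing OC-22→HYD9 = 5.484°
dₓₜ = R·arcsin(sin δ₁₃ · sin(θ₁₃ − θ₁₂)) = 6371·arcsin(0.89141·sin(171.489°)) = 842.974 km
|dₓₜ| = 842.974 km

843.0 km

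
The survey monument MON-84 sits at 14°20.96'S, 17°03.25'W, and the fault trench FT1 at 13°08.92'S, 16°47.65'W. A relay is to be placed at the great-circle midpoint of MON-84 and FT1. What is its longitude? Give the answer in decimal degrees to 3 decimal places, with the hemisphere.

16.924°W

MON-84: φ = -14.34933°, λ = -17.05417°
FT1: φ = -13.14867°, λ = -16.79417°
Bx = cos φ₂ cos Δλ = 0.973773,  By = cos φ₂ sin Δλ = 0.004419
φₘ = atan2(sin φ₁ + sin φ₂, √((cos φ₁ + Bx)² + By²)) = -13.74903°
λₘ = λ₁ + atan2(By, cos φ₁ + Bx) = -16.92383°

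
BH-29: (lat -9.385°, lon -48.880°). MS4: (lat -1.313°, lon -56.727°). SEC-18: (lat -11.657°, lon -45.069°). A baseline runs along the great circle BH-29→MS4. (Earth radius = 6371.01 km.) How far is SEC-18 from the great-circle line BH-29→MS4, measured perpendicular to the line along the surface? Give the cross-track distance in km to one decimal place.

117.2 km

δ₁₃ = central angle BH-29→SEC-18 = 0.076475 rad  (haversine)
θ₁₃ = bearing BH-29→SEC-18 = 121.568°,  θ₁₂ = bearing BH-29→MS4 = 315.499°
dₓₜ = R·arcsin(sin δ₁₃ · sin(θ₁₃ − θ₁₂)) = 6371.01·arcsin(0.07640·sin(-193.931°)) = 117.191 km
|dₓₜ| = 117.191 km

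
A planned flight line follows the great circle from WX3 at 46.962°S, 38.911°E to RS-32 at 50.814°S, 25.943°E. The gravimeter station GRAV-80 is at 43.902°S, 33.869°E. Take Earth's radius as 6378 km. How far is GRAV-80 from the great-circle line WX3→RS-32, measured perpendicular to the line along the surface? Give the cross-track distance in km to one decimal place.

δ₁₃ = central angle WX3→GRAV-80 = 0.081615 rad  (haversine)
θ₁₃ = bearing WX3→GRAV-80 = 309.035°,  θ₁₂ = bearing WX3→RS-32 = 240.888°
dₓₜ = R·arcsin(sin δ₁₃ · sin(θ₁₃ − θ₁₂)) = 6378·arcsin(0.08152·sin(68.147°)) = 483.060 km
|dₓₜ| = 483.060 km

483.1 km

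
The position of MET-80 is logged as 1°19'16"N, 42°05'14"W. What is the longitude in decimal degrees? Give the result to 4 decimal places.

42.0872°W

42° + 5′/60 + 14″/3600 = 42 + 0.08333 + 0.00389 = 42.0872°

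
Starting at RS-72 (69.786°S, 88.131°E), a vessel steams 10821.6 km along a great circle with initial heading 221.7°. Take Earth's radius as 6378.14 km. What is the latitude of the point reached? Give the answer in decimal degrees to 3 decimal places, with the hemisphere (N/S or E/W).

δ = d/R = 10821.6/6378.14 = 1.696670 rad
φ₂ = arcsin(sin φ₁ cos δ + cos φ₁ sin δ cos θ)
   = arcsin(-0.93841·-0.12554 + 0.34553·0.99209·-0.74664) = -7.93985°
λ₂ = λ₁ + atan2(sin θ sin δ cos φ₁, cos δ − sin φ₁ sin φ₂) = -50.08262°

7.940°S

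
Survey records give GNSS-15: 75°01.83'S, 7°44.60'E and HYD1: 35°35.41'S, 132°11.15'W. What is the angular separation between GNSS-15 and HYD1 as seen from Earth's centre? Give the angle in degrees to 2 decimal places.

66.33°

GNSS-15: φ = -75.03050°, λ = +7.74333°
HYD1: φ = -35.59017°, λ = -132.18583°
Δφ = 39.4403°,  Δλ = -139.9292°
a = sin²(Δφ/2) + cos φ₁ cos φ₂ sin²(Δλ/2) = 0.299255
c = 2·arcsin(√a) = 1.157654 rad = 66.3287°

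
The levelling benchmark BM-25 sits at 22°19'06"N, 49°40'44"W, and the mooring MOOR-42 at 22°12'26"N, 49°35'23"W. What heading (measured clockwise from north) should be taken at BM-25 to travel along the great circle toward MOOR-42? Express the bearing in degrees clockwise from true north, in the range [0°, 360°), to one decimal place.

143.4°

BM-25: φ = +22.31833°, λ = -49.67889°
MOOR-42: φ = +22.20722°, λ = -49.58972°
Δλ = 0.0892°
y = sin Δλ · cos φ₂ = 0.001441
x = cos φ₁ sin φ₂ − sin φ₁ cos φ₂ cos Δλ = -0.001939
θ = atan2(y, x) = 143.3826° → 143.3826° (mod 360°)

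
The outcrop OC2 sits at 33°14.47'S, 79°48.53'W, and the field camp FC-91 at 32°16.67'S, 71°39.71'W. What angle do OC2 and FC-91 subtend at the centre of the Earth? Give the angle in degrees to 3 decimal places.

6.917°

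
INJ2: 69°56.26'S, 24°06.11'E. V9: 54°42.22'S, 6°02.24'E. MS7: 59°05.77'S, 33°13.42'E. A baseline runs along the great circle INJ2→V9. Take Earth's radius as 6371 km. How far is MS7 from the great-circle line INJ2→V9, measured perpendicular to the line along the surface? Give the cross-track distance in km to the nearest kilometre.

1120 km

INJ2: φ = -69.93767°, λ = +24.10183°
V9: φ = -54.70367°, λ = +6.03733°
MS7: φ = -59.09617°, λ = +33.22367°
δ₁₃ = central angle INJ2→MS7 = 0.200721 rad  (haversine)
θ₁₃ = bearing INJ2→MS7 = 24.104°,  θ₁₂ = bearing INJ2→V9 = 322.795°
dₓₜ = R·arcsin(sin δ₁₃ · sin(θ₁₃ − θ₁₂)) = 6371·arcsin(0.19938·sin(-298.692°)) = 1120.019 km
|dₓₜ| = 1120.019 km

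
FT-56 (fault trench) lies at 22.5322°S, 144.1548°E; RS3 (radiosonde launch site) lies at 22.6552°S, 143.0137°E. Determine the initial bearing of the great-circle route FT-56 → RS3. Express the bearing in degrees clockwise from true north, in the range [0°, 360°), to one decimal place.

263.1°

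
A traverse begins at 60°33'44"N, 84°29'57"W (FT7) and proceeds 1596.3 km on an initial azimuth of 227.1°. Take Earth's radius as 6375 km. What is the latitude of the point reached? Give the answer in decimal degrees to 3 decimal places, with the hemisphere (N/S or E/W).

FT7: φ = +60.56222°, λ = -84.49917°
δ = d/R = 1596.3/6375 = 0.250400 rad
φ₂ = arcsin(sin φ₁ cos δ + cos φ₁ sin δ cos θ)
   = arcsin(0.87089·0.96881 + 0.49148·0.24779·-0.68072) = 49.53732°
λ₂ = λ₁ + atan2(sin θ sin δ cos φ₁, cos δ − sin φ₁ sin φ₂) = -100.74201°

49.537°N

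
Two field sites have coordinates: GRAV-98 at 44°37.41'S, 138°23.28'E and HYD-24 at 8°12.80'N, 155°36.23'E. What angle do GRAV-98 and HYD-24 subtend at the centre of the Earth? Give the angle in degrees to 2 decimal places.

55.07°

GRAV-98: φ = -44.62350°, λ = +138.38800°
HYD-24: φ = +8.21333°, λ = +155.60383°
Δφ = 52.8368°,  Δλ = 17.2158°
a = sin²(Δφ/2) + cos φ₁ cos φ₂ sin²(Δλ/2) = 0.213737
c = 2·arcsin(√a) = 0.961213 rad = 55.0735°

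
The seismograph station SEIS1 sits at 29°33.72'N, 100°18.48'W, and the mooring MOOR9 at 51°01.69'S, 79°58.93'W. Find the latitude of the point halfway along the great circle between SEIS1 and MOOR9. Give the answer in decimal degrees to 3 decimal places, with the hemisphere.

10.896°S

SEIS1: φ = +29.56200°, λ = -100.30800°
MOOR9: φ = -51.02817°, λ = -79.98217°
Bx = cos φ₂ cos Δλ = 0.589776,  By = cos φ₂ sin Δλ = 0.218467
φₘ = atan2(sin φ₁ + sin φ₂, √((cos φ₁ + Bx)² + By²)) = -10.89569°
λₘ = λ₁ + atan2(By, cos φ₁ + Bx) = -91.79538°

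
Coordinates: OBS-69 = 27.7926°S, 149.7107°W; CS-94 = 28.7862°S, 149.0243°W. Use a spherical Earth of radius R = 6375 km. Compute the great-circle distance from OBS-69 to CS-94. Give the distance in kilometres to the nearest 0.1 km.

Δφ = -0.9936°,  Δλ = 0.6864°
a = sin²(Δφ/2) + cos φ₁ cos φ₂ sin²(Δλ/2) = 0.000103
c = 2·arcsin(√a) = 0.020298 rad = 1.1630°
d = R·c = 6375 × 0.020298 = 129.4 km

129.4 km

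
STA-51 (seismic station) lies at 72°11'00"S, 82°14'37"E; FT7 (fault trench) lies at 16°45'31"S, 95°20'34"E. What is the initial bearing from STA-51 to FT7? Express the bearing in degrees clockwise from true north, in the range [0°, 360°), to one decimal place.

15.2°

STA-51: φ = -72.18333°, λ = +82.24361°
FT7: φ = -16.75861°, λ = +95.34278°
Δλ = 13.0992°
y = sin Δλ · cos φ₂ = 0.217011
x = cos φ₁ sin φ₂ − sin φ₁ cos φ₂ cos Δλ = 0.799661
θ = atan2(y, x) = 15.1832° → 15.1832° (mod 360°)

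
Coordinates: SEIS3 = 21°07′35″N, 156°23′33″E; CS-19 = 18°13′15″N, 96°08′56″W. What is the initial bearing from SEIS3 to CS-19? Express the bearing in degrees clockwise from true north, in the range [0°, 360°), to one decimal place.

SEIS3: φ = +21.12639°, λ = +156.39250°
CS-19: φ = +18.22083°, λ = -96.14889°
Δλ = 107.4586°
y = sin Δλ · cos φ₂ = 0.906102
x = cos φ₁ sin φ₂ − sin φ₁ cos φ₂ cos Δλ = 0.394376
θ = atan2(y, x) = 66.4792° → 66.4792° (mod 360°)

66.5°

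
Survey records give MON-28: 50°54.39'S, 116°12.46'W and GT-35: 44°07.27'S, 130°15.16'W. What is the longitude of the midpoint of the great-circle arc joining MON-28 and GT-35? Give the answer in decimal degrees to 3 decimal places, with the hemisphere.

123.687°W

MON-28: φ = -50.90650°, λ = -116.20767°
GT-35: φ = -44.12117°, λ = -130.25267°
Bx = cos φ₂ cos Δλ = 0.696409,  By = cos φ₂ sin Δλ = -0.174215
φₘ = atan2(sin φ₁ + sin φ₂, √((cos φ₁ + Bx)² + By²)) = -47.72774°
λₘ = λ₁ + atan2(By, cos φ₁ + Bx) = -123.68699°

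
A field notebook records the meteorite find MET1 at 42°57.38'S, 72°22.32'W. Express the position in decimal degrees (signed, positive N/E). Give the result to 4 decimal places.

-42.9563°, -72.3720°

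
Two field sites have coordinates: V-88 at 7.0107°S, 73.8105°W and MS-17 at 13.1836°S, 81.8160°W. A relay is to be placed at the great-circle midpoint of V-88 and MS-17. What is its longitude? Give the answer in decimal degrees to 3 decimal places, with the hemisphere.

77.775°W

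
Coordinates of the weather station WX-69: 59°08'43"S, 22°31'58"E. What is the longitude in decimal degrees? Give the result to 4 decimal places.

22° + 31′/60 + 58″/3600 = 22 + 0.51667 + 0.01611 = 22.5328°

22.5328°E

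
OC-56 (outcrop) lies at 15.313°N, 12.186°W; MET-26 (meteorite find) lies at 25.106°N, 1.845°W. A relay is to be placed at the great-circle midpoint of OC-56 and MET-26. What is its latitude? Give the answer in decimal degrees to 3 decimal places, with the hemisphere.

Bx = cos φ₂ cos Δλ = 0.890816,  By = cos φ₂ sin Δλ = 0.162547
φₘ = atan2(sin φ₁ + sin φ₂, √((cos φ₁ + Bx)² + By²)) = 20.28528°
λₘ = λ₁ + atan2(By, cos φ₁ + Bx) = -7.17900°

20.285°N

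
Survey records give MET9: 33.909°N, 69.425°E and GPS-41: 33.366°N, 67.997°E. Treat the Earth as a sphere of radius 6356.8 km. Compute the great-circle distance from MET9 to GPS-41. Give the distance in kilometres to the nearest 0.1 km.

145.0 km

Δφ = -0.5430°,  Δλ = -1.4280°
a = sin²(Δφ/2) + cos φ₁ cos φ₂ sin²(Δλ/2) = 0.000130
c = 2·arcsin(√a) = 0.022812 rad = 1.3070°
d = R·c = 6356.8 × 0.022812 = 145.0 km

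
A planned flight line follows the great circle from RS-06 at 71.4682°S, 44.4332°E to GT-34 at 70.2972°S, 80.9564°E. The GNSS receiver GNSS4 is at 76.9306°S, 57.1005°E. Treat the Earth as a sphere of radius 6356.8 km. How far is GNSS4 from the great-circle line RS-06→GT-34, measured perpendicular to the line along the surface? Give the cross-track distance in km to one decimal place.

560.2 km

δ₁₃ = central angle RS-06→GNSS4 = 0.112224 rad  (haversine)
θ₁₃ = bearing RS-06→GNSS4 = 153.717°,  θ₁₂ = bearing RS-06→GT-34 = 101.915°
dₓₜ = R·arcsin(sin δ₁₃ · sin(θ₁₃ − θ₁₂)) = 6356.8·arcsin(0.11199·sin(51.802°)) = 560.183 km
|dₓₜ| = 560.183 km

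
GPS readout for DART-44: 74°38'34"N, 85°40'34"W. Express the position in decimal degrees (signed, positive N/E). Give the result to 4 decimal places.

lat: 74.6428° N → +74.6428°
lon: 85.6761° W → -85.6761°

+74.6428°, -85.6761°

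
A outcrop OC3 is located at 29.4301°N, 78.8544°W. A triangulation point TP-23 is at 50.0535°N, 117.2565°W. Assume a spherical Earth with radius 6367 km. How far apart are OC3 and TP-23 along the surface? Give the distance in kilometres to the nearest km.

Δφ = 20.6234°,  Δλ = -38.4021°
a = sin²(Δφ/2) + cos φ₁ cos φ₂ sin²(Δλ/2) = 0.092530
c = 2·arcsin(√a) = 0.618169 rad = 35.4185°
d = R·c = 6367 × 0.618169 = 3935.9 km

3936 km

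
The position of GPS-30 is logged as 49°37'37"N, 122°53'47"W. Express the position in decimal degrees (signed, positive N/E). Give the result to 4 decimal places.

lat: 49.6269° N → +49.6269°
lon: 122.8964° W → -122.8964°

+49.6269°, -122.8964°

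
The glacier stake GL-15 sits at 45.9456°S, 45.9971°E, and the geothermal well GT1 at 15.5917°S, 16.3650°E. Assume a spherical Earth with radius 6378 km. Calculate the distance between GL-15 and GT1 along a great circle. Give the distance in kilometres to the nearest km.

Δφ = 30.3539°,  Δλ = -29.6321°
a = sin²(Δφ/2) + cos φ₁ cos φ₂ sin²(Δλ/2) = 0.112336
c = 2·arcsin(√a) = 0.683561 rad = 39.1651°
d = R·c = 6378 × 0.683561 = 4359.7 km

4360 km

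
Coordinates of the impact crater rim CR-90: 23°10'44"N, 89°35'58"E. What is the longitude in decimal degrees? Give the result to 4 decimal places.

89° + 35′/60 + 58″/3600 = 89 + 0.58333 + 0.01611 = 89.5994°

89.5994°E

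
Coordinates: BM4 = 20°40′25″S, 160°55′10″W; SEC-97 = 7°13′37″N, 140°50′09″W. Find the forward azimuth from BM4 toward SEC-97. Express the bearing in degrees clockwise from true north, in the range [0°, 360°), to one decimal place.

BM4: φ = -20.67361°, λ = -160.91944°
SEC-97: φ = +7.22694°, λ = -140.83583°
Δλ = 20.0836°
y = sin Δλ · cos φ₂ = 0.340663
x = cos φ₁ sin φ₂ − sin φ₁ cos φ₂ cos Δλ = 0.446641
θ = atan2(y, x) = 37.3336° → 37.3336° (mod 360°)

37.3°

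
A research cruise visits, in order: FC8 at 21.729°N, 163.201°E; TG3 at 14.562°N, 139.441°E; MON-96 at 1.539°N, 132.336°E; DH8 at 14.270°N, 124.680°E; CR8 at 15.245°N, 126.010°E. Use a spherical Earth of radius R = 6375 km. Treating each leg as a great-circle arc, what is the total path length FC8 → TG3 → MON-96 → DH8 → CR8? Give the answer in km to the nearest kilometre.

6105 km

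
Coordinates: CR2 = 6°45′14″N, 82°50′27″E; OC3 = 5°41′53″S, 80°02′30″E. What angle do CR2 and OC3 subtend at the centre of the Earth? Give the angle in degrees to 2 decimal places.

12.76°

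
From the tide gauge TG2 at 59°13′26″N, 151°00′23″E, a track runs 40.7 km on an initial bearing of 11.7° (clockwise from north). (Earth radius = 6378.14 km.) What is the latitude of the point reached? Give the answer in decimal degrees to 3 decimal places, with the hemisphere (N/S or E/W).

59.582°N

TG2: φ = +59.22389°, λ = +151.00639°
δ = d/R = 40.7/6378.14 = 0.006381 rad
φ₂ = arcsin(sin φ₁ cos δ + cos φ₁ sin δ cos θ)
   = arcsin(0.85917·0.99998 + 0.51168·0.00638·0.97922) = 59.58183°
λ₂ = λ₁ + atan2(sin θ sin δ cos φ₁, cos δ − sin φ₁ sin φ₂) = 151.15282°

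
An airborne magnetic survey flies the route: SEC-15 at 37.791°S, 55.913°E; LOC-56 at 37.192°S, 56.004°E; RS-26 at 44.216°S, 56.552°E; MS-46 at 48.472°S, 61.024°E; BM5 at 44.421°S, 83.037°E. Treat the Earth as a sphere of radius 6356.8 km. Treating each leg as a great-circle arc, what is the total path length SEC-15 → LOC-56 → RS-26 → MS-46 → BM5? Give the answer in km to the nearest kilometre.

3166 km

SEC-15→LOC-56: c = 0.010530 rad, d = 66.94 km
LOC-56→RS-26: c = 0.122805 rad, d = 780.65 km
RS-26→MS-46: c = 0.091730 rad, d = 583.11 km
MS-46→BM5: c = 0.272943 rad, d = 1735.04 km
Total = 66.94 + 780.65 + 583.11 + 1735.04 = 3165.74 km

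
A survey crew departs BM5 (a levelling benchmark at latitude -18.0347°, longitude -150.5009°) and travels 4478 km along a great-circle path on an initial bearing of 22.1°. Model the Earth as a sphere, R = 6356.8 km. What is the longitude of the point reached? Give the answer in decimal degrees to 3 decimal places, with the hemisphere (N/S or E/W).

135.517°W

δ = d/R = 4478/6356.8 = 0.704442 rad
φ₂ = arcsin(sin φ₁ cos δ + cos φ₁ sin δ cos θ)
   = arcsin(-0.30959·0.76197 + 0.95087·0.64761·0.92653) = 19.55108°
λ₂ = λ₁ + atan2(sin θ sin δ cos φ₁, cos δ − sin φ₁ sin φ₂) = -135.51665°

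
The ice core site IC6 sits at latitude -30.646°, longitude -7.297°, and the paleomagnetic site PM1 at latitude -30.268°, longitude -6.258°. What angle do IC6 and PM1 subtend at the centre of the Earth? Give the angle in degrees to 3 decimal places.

Δφ = 0.3780°,  Δλ = 1.0390°
a = sin²(Δφ/2) + cos φ₁ cos φ₂ sin²(Δλ/2) = 0.000072
c = 2·arcsin(√a) = 0.016967 rad = 0.9721°

0.972°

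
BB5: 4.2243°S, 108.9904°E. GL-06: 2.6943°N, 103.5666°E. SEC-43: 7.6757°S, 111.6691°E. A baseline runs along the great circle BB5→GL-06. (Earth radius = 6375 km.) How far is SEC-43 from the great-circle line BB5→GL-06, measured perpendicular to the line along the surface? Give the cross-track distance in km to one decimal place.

5.3 km

δ₁₃ = central angle BB5→SEC-43 = 0.076094 rad  (haversine)
θ₁₃ = bearing BB5→SEC-43 = 142.464°,  θ₁₂ = bearing BB5→GL-06 = 321.834°
dₓₜ = R·arcsin(sin δ₁₃ · sin(θ₁₃ − θ₁₂)) = 6375·arcsin(0.07602·sin(-179.370°)) = -5.327 km
|dₓₜ| = 5.327 km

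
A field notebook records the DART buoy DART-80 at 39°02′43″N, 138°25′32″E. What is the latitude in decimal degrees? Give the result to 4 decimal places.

39.0453°N

39° + 2′/60 + 43″/3600 = 39 + 0.03333 + 0.01194 = 39.0453°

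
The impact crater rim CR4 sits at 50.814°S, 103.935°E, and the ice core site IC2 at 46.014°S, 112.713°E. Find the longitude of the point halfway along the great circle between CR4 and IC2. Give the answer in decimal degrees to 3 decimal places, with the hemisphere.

108.532°E

Bx = cos φ₂ cos Δλ = 0.686348,  By = cos φ₂ sin Δλ = 0.105982
φₘ = atan2(sin φ₁ + sin φ₂, √((cos φ₁ + Bx)² + By²)) = -48.49734°
λₘ = λ₁ + atan2(By, cos φ₁ + Bx) = 108.53170°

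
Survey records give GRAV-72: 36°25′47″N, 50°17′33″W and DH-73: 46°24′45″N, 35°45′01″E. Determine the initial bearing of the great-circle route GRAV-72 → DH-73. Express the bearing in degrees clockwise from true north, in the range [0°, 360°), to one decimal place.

GRAV-72: φ = +36.42972°, λ = -50.29250°
DH-73: φ = +46.41250°, λ = +35.75028°
Δλ = 86.0428°
y = sin Δλ · cos φ₂ = 0.687818
x = cos φ₁ sin φ₂ − sin φ₁ cos φ₂ cos Δλ = 0.554524
θ = atan2(y, x) = 51.1240° → 51.1240° (mod 360°)

51.1°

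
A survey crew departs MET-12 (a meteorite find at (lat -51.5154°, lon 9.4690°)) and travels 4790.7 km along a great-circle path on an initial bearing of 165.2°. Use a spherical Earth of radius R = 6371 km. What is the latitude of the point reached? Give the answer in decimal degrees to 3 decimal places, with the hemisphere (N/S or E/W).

79.320°S

δ = d/R = 4790.7/6371 = 0.751954 rad
φ₂ = arcsin(sin φ₁ cos δ + cos φ₁ sin δ cos θ)
   = arcsin(-0.78278·0.73036 + 0.62230·0.68307·-0.96682) = -79.31996°
λ₂ = λ₁ + atan2(sin θ sin δ cos φ₁, cos δ − sin φ₁ sin φ₂) = 119.16044°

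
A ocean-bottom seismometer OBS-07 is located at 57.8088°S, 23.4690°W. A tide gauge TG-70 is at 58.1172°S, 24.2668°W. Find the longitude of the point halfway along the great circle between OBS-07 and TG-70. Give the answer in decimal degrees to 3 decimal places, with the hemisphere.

23.866°W

Bx = cos φ₂ cos Δλ = 0.528132,  By = cos φ₂ sin Δλ = -0.007354
φₘ = atan2(sin φ₁ + sin φ₂, √((cos φ₁ + Bx)² + By²)) = -57.96362°
λₘ = λ₁ + atan2(By, cos φ₁ + Bx) = -23.86618°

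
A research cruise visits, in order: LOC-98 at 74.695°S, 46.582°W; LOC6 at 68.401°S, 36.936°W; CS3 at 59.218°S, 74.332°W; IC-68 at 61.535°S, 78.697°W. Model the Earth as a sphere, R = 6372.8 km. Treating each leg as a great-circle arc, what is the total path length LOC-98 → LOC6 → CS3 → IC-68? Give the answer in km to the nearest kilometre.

LOC-98→LOC6: c = 0.121741 rad, d = 775.83 km
LOC6→CS3: c = 0.322450 rad, d = 2054.91 km
CS3→IC-68: c = 0.055235 rad, d = 352.00 km
Total = 775.83 + 2054.91 + 352.00 = 3182.74 km

3183 km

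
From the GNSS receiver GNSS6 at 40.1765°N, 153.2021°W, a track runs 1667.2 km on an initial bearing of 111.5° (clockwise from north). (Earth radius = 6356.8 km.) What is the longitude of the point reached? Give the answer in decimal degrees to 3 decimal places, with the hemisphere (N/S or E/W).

δ = d/R = 1667.2/6356.8 = 0.262270 rad
φ₂ = arcsin(sin φ₁ cos δ + cos φ₁ sin δ cos θ)
   = arcsin(0.64514·0.96580 + 0.76406·0.25927·-0.36650) = 33.39986°
λ₂ = λ₁ + atan2(sin θ sin δ cos φ₁, cos δ − sin φ₁ sin φ₂) = -136.40676°

136.407°W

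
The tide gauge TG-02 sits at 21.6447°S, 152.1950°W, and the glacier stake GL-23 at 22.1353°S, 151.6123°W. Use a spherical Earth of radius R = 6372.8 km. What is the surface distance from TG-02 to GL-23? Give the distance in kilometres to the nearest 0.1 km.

81.2 km

Δφ = -0.4906°,  Δλ = 0.5827°
a = sin²(Δφ/2) + cos φ₁ cos φ₂ sin²(Δλ/2) = 0.000041
c = 2·arcsin(√a) = 0.012742 rad = 0.7301°
d = R·c = 6372.8 × 0.012742 = 81.2 km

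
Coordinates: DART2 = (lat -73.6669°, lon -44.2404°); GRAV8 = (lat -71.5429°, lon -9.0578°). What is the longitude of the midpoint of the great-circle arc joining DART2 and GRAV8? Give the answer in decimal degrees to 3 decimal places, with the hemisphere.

25.574°W

Bx = cos φ₂ cos Δλ = 0.258759,  By = cos φ₂ sin Δλ = 0.182417
φₘ = atan2(sin φ₁ + sin φ₂, √((cos φ₁ + Bx)² + By²)) = -73.36968°
λₘ = λ₁ + atan2(By, cos φ₁ + Bx) = -25.57434°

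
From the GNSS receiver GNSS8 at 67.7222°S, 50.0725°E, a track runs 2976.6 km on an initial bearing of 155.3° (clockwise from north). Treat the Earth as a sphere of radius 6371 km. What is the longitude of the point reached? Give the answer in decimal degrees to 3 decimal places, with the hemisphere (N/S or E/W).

152.123°E

δ = d/R = 2976.6/6371 = 0.467211 rad
φ₂ = arcsin(sin φ₁ cos δ + cos φ₁ sin δ cos θ)
   = arcsin(-0.92536·0.89283 + 0.37910·0.45040·-0.90851) = -78.90437°
λ₂ = λ₁ + atan2(sin θ sin δ cos φ₁, cos δ − sin φ₁ sin φ₂) = 152.12295°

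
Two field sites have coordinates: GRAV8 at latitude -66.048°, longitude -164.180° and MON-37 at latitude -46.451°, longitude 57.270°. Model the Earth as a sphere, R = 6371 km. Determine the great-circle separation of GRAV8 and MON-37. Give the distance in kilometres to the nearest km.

7014 km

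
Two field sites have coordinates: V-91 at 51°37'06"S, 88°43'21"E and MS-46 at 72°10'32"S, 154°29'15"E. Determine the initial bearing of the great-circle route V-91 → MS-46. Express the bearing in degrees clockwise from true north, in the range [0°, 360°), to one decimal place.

V-91: φ = -51.61833°, λ = +88.72250°
MS-46: φ = -72.17556°, λ = +154.48750°
Δλ = 65.7650°
y = sin Δλ · cos φ₂ = 0.279125
x = cos φ₁ sin φ₂ − sin φ₁ cos φ₂ cos Δλ = -0.492598
θ = atan2(y, x) = 150.4625° → 150.4625° (mod 360°)

150.5°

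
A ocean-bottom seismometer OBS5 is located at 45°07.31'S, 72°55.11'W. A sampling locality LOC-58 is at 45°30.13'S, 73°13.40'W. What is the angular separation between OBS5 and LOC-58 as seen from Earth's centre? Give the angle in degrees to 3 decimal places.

0.437°

OBS5: φ = -45.12183°, λ = -72.91850°
LOC-58: φ = -45.50217°, λ = -73.22333°
Δφ = -0.3803°,  Δλ = -0.3048°
a = sin²(Δφ/2) + cos φ₁ cos φ₂ sin²(Δλ/2) = 0.000015
c = 2·arcsin(√a) = 0.007620 rad = 0.4366°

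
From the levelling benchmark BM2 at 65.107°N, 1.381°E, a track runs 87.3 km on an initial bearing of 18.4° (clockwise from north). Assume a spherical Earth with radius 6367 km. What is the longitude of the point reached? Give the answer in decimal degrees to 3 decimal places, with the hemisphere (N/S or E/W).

1.987°E

δ = d/R = 87.3/6367 = 0.013711 rad
φ₂ = arcsin(sin φ₁ cos δ + cos φ₁ sin δ cos θ)
   = arcsin(0.90710·0.99991 + 0.42092·0.01371·0.94888) = 65.85125°
λ₂ = λ₁ + atan2(sin θ sin δ cos φ₁, cos δ − sin φ₁ sin φ₂) = 1.98713°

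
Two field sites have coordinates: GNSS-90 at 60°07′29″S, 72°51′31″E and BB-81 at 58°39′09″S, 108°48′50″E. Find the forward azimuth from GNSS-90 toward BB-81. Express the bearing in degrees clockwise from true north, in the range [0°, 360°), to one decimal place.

101.2°

GNSS-90: φ = -60.12472°, λ = +72.85861°
BB-81: φ = -58.65250°, λ = +108.81389°
Δλ = 35.9553°
y = sin Δλ · cos φ₂ = 0.305453
x = cos φ₁ sin φ₂ − sin φ₁ cos φ₂ cos Δλ = -0.060252
θ = atan2(y, x) = 101.1587° → 101.1587° (mod 360°)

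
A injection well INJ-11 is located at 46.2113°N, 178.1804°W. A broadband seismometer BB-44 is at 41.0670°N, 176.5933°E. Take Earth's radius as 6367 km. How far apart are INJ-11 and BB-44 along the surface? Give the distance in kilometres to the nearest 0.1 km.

Δφ = -5.1443°,  Δλ = -5.2263°
a = sin²(Δφ/2) + cos φ₁ cos φ₂ sin²(Δλ/2) = 0.003098
c = 2·arcsin(√a) = 0.111385 rad = 6.3819°
d = R·c = 6367 × 0.111385 = 709.2 km

709.2 km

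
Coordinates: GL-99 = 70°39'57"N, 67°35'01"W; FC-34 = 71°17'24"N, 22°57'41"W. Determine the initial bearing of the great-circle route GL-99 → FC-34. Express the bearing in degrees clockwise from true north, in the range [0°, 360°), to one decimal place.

GL-99: φ = +70.66583°, λ = -67.58361°
FC-34: φ = +71.29000°, λ = -22.96139°
Δλ = 44.6222°
y = sin Δλ · cos φ₂ = 0.225324
x = cos φ₁ sin φ₂ − sin φ₁ cos φ₂ cos Δλ = 0.098142
θ = atan2(y, x) = 66.4640° → 66.4640° (mod 360°)

66.5°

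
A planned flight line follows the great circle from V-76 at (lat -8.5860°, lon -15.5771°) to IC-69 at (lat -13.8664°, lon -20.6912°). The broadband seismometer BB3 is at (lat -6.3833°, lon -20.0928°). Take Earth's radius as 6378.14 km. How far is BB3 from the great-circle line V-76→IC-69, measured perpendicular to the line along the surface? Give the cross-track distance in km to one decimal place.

530.6 km

δ₁₃ = central angle V-76→BB3 = 0.087082 rad  (haversine)
θ₁₃ = bearing V-76→BB3 = 295.889°,  θ₁₂ = bearing V-76→IC-69 = 223.061°
dₓₜ = R·arcsin(sin δ₁₃ · sin(θ₁₃ − θ₁₂)) = 6378.14·arcsin(0.08697·sin(72.828°)) = 530.605 km
|dₓₜ| = 530.605 km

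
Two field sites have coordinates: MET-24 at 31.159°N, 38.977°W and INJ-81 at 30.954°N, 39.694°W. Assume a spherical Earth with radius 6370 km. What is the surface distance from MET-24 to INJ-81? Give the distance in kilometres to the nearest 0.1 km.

72.0 km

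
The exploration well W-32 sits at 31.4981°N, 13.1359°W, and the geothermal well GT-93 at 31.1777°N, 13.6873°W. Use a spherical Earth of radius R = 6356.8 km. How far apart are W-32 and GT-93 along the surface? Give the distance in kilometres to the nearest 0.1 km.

63.2 km

Δφ = -0.3204°,  Δλ = -0.5514°
a = sin²(Δφ/2) + cos φ₁ cos φ₂ sin²(Δλ/2) = 0.000025
c = 2·arcsin(√a) = 0.009942 rad = 0.5696°
d = R·c = 6356.8 × 0.009942 = 63.2 km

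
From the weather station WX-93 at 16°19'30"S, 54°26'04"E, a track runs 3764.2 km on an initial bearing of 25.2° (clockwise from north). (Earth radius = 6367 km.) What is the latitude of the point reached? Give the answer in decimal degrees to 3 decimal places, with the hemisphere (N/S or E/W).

14.513°N

WX-93: φ = -16.32500°, λ = +54.43444°
δ = d/R = 3764.2/6367 = 0.591205 rad
φ₂ = arcsin(sin φ₁ cos δ + cos φ₁ sin δ cos θ)
   = arcsin(-0.28109·0.83027 + 0.95968·0.55736·0.90483) = 14.51340°
λ₂ = λ₁ + atan2(sin θ sin δ cos φ₁, cos δ − sin φ₁ sin φ₂) = 68.62429°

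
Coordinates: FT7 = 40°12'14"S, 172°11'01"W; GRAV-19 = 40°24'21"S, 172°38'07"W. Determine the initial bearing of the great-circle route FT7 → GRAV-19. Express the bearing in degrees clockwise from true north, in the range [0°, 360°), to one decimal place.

239.5°

FT7: φ = -40.20389°, λ = -172.18361°
GRAV-19: φ = -40.40583°, λ = -172.63528°
Δλ = -0.4517°
y = sin Δλ · cos φ₂ = -0.006003
x = cos φ₁ sin φ₂ − sin φ₁ cos φ₂ cos Δλ = -0.003540
θ = atan2(y, x) = -120.5284° → 239.4716° (mod 360°)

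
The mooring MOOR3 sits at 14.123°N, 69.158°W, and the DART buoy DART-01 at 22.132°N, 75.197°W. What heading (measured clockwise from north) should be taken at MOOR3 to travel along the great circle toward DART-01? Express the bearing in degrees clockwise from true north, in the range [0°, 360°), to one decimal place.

Δλ = -6.0390°
y = sin Δλ · cos φ₂ = -0.097454
x = cos φ₁ sin φ₂ − sin φ₁ cos φ₂ cos Δλ = 0.140583
θ = atan2(y, x) = -34.7301° → 325.2699° (mod 360°)

325.3°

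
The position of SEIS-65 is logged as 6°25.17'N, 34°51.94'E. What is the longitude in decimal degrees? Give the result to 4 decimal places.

34.8657°E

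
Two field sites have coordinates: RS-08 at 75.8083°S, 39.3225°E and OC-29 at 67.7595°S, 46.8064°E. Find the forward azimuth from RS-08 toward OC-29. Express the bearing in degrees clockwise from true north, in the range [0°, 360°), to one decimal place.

19.8°

Δλ = 7.4839°
y = sin Δλ · cos φ₂ = 0.049298
x = cos φ₁ sin φ₂ − sin φ₁ cos φ₂ cos Δλ = 0.136891
θ = atan2(y, x) = 19.8053° → 19.8053° (mod 360°)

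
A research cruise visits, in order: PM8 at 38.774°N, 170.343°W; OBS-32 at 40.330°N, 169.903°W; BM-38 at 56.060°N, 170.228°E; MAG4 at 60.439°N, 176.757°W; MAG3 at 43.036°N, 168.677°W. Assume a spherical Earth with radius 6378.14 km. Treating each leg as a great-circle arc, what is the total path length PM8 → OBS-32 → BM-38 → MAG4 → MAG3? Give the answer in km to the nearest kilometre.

PM8→OBS-32: c = 0.027795 rad, d = 177.28 km
OBS-32→BM-38: c = 0.356244 rad, d = 2272.18 km
BM-38→MAG4: c = 0.141505 rad, d = 902.54 km
MAG4→MAG3: c = 0.315489 rad, d = 2012.23 km
Total = 177.28 + 2272.18 + 902.54 + 2012.23 = 5364.23 km

5364 km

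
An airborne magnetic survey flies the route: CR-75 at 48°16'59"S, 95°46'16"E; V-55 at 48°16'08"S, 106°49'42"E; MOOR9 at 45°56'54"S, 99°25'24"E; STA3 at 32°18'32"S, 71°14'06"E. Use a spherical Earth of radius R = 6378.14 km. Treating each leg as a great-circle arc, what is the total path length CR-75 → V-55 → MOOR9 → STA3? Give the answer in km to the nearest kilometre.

CR-75: φ = -48.28306°, λ = +95.77111°
V-55: φ = -48.26889°, λ = +106.82833°
MOOR9: φ = -45.94833°, λ = +99.42333°
STA3: φ = -32.30889°, λ = +71.23500°
CR-75→V-55: c = 0.128329 rad, d = 818.50 km
V-55→MOOR9: c = 0.096785 rad, d = 617.31 km
MOOR9→STA3: c = 0.446179 rad, d = 2845.79 km
Total = 818.50 + 617.31 + 2845.79 = 4281.60 km

4282 km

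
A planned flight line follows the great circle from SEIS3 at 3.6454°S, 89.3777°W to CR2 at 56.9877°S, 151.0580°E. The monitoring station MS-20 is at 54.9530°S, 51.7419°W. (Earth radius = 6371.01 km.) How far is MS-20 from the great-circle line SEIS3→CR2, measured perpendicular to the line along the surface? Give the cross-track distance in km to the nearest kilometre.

δ₁₃ = central angle SEIS3→MS-20 = 1.040389 rad  (haversine)
θ₁₃ = bearing SEIS3→MS-20 = 156.014°,  θ₁₂ = bearing SEIS3→CR2 = 209.027°
dₓₜ = R·arcsin(sin δ₁₃ · sin(θ₁₃ − θ₁₂)) = 6371.01·arcsin(0.86260·sin(-53.013°)) = -4842.879 km
|dₓₜ| = 4842.879 km

4843 km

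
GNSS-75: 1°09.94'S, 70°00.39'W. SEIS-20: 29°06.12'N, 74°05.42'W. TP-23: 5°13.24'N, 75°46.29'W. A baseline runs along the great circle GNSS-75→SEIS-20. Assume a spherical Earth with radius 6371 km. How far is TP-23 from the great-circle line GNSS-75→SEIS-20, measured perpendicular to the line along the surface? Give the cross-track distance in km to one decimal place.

546.4 km

GNSS-75: φ = -1.16567°, λ = -70.00650°
SEIS-20: φ = +29.10200°, λ = -74.09033°
TP-23: φ = +5.22067°, λ = -75.77150°
δ₁₃ = central angle GNSS-75→TP-23 = 0.150082 rad  (haversine)
θ₁₃ = bearing GNSS-75→TP-23 = 318.008°,  θ₁₂ = bearing GNSS-75→SEIS-20 = 352.962°
dₓₜ = R·arcsin(sin δ₁₃ · sin(θ₁₃ − θ₁₂)) = 6371·arcsin(0.14952·sin(-34.953°)) = -546.415 km
|dₓₜ| = 546.415 km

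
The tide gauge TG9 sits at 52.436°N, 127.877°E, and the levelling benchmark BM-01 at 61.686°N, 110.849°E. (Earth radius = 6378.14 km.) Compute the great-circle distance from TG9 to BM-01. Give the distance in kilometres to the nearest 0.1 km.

1448.6 km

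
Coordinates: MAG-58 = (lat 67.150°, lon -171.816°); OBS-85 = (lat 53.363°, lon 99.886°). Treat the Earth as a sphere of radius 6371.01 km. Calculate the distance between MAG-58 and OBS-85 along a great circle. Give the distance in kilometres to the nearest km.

4640 km

Δφ = -13.7870°,  Δλ = -88.2980°
a = sin²(Δφ/2) + cos φ₁ cos φ₂ sin²(Δλ/2) = 0.126828
c = 2·arcsin(√a) = 0.728245 rad = 41.7254°
d = R·c = 6371.01 × 0.728245 = 4639.7 km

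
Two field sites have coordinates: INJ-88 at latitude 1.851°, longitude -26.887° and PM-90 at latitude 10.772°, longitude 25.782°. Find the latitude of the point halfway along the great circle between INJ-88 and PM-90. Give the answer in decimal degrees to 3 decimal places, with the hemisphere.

Bx = cos φ₂ cos Δλ = 0.595733,  By = cos φ₂ sin Δλ = 0.781134
φₘ = atan2(sin φ₁ + sin φ₂, √((cos φ₁ + Bx)² + By²)) = 7.03535°
λₘ = λ₁ + atan2(By, cos φ₁ + Bx) = -0.79719°

7.035°N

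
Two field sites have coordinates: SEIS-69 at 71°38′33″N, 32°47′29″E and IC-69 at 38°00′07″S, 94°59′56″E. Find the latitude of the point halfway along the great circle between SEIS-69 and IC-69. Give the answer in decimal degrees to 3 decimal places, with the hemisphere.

SEIS-69: φ = +71.64250°, λ = +32.79139°
IC-69: φ = -38.00194°, λ = +94.99889°
Bx = cos φ₂ cos Δλ = 0.367417,  By = cos φ₂ sin Δλ = 0.697089
φₘ = atan2(sin φ₁ + sin φ₂, √((cos φ₁ + Bx)² + By²)) = 18.87066°
λₘ = λ₁ + atan2(By, cos φ₁ + Bx) = 78.40306°

18.871°N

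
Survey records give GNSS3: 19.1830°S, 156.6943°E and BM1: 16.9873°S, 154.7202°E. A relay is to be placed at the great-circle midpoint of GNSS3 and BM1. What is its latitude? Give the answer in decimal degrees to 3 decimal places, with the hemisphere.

18.088°S

Bx = cos φ₂ cos Δλ = 0.955802,  By = cos φ₂ sin Δλ = -0.032945
φₘ = atan2(sin φ₁ + sin φ₂, √((cos φ₁ + Bx)² + By²)) = -18.08766°
λₘ = λ₁ + atan2(By, cos φ₁ + Bx) = 155.70107°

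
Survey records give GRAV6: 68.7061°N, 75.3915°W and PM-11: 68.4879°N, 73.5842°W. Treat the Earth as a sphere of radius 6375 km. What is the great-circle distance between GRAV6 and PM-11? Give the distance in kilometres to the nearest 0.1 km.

77.3 km

Δφ = -0.2182°,  Δλ = 1.8073°
a = sin²(Δφ/2) + cos φ₁ cos φ₂ sin²(Δλ/2) = 0.000037
c = 2·arcsin(√a) = 0.012124 rad = 0.6947°
d = R·c = 6375 × 0.012124 = 77.3 km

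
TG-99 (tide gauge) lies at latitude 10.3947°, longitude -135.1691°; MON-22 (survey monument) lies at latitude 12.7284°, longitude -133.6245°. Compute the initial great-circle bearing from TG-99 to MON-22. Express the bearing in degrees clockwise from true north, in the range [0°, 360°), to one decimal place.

32.8°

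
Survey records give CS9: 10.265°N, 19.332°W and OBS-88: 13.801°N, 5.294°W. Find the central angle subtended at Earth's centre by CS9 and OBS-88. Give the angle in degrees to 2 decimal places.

14.17°

Δφ = 3.5360°,  Δλ = 14.0380°
a = sin²(Δφ/2) + cos φ₁ cos φ₂ sin²(Δλ/2) = 0.015221
c = 2·arcsin(√a) = 0.247378 rad = 14.1737°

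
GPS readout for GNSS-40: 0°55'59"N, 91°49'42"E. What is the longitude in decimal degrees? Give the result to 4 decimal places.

91° + 49′/60 + 42″/3600 = 91 + 0.81667 + 0.01167 = 91.8283°

91.8283°E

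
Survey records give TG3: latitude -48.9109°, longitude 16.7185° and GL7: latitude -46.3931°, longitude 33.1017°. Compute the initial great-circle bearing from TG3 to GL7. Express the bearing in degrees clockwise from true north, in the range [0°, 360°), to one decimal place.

83.3°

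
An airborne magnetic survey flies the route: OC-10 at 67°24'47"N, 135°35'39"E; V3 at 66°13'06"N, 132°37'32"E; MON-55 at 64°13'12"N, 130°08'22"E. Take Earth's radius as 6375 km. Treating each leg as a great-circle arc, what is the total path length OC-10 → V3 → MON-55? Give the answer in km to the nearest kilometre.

OC-10: φ = +67.41306°, λ = +135.59417°
V3: φ = +66.21833°, λ = +132.62556°
MON-55: φ = +64.22000°, λ = +130.13944°
OC-10→V3: c = 0.029164 rad, d = 185.92 km
V3→MON-55: c = 0.039328 rad, d = 250.71 km
Total = 185.92 + 250.71 = 436.63 km

437 km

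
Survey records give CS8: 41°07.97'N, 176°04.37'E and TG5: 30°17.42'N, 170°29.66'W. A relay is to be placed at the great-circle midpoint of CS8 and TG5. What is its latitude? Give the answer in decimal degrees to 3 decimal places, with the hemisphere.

35.898°N

CS8: φ = +41.13283°, λ = +176.07283°
TG5: φ = +30.29033°, λ = -170.49433°
Bx = cos φ₂ cos Δλ = 0.839858,  By = cos φ₂ sin Δλ = 0.200591
φₘ = atan2(sin φ₁ + sin φ₂, √((cos φ₁ + Bx)² + By²)) = 35.89791°
λₘ = λ₁ + atan2(By, cos φ₁ + Bx) = -176.75043°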